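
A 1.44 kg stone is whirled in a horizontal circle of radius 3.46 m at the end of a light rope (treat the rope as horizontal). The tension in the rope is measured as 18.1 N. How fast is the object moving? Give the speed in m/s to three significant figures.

6.59 m/s

T = m v²/r ⇒ v = √(T r / m) = √(18.1 × 3.46 / 1.44) = √43.49 = 6.595 m/s.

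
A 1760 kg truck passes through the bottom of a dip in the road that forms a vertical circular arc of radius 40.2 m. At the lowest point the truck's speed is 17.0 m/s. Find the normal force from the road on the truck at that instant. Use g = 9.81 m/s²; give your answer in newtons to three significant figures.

29900 N

At the lowest point, N points up (toward the centre) and the weight mg points down (away from the centre), so the net inward force is N − mg = mv²/r.
N = m(v²/r + g) = 1760 × ((17.0)²/40.2 + 9.81) = 1760 × (7.189 + 9.81) = 1760 × 17.00 = 29920 N.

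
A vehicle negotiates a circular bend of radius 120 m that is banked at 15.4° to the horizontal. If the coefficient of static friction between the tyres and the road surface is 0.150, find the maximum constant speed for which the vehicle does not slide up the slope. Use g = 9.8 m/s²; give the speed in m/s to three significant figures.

22.8 m/s

At the maximum speed, friction acts down the slope at its limiting value f = μN. Radially (horizontal, toward centre): N sinθ + μN cosθ = mv²/r. Vertically: N cosθ − μN sinθ = mg.
Dividing: v² = r g (sinθ + μcosθ)/(cosθ − μsinθ).
sinθ + μcosθ = 0.2656 + 0.150×0.9641 = 0.4102; cosθ − μsinθ = 0.9641 − 0.150×0.2656 = 0.9243.
v² = 120 × 9.8 × 0.4102/0.9243 = 521.9 m²/s², so v = 22.84 m/s.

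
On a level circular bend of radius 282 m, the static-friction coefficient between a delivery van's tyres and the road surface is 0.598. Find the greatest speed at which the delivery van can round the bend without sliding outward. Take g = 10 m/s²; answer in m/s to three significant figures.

41.1 m/s

On a flat curve, static friction is the only horizontal force, so it must supply the full centripetal force: μ_s m g = m v²/r.
Mass cancels: v_max = √(μ_s g r) = √(0.598 × 10.0 × 282) = √1686 = 41.07 m/s.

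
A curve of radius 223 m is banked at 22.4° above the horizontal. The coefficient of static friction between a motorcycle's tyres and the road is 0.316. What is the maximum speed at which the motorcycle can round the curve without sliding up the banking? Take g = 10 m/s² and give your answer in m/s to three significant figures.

43.2 m/s

At the maximum speed, friction acts down the slope at its limiting value f = μN. Radially (horizontal, toward centre): N sinθ + μN cosθ = mv²/r. Vertically: N cosθ − μN sinθ = mg.
Dividing: v² = r g (sinθ + μcosθ)/(cosθ − μsinθ).
sinθ + μcosθ = 0.3811 + 0.316×0.9245 = 0.6732; cosθ − μsinθ = 0.9245 − 0.316×0.3811 = 0.8041.
v² = 223 × 10.0 × 0.6732/0.8041 = 1867 m²/s², so v = 43.21 m/s.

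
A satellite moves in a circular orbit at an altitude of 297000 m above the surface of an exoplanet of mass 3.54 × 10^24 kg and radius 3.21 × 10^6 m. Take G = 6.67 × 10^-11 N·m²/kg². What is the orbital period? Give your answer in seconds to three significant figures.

r = R + h = 3.21 × 10^6 + 297000 = 3.507 × 10^6 m. Gravity provides the centripetal force: G M m / r² = m v² / r ⇒ v = √(GM/r) = 8205 m/s.
T = 2πr/v = 2π × 3.507 × 10^6 / 8205 = 2685 s.

2690 s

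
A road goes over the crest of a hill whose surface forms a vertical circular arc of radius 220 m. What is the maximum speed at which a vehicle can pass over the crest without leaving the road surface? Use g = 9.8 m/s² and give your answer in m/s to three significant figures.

46.4 m/s

At the crest the centre of the circle is below the vehicle, so the net downward (centripetal) force is mg − N = mv²/r.
The vehicle leaves the road when N → 0, giving v_max = √(g r) = √(9.8 × 220) = 46.43 m/s.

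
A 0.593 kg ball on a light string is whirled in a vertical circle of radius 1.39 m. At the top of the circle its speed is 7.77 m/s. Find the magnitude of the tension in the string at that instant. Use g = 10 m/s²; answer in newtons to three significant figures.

At the top, both T and the weight mg point inward (toward the centre), so T + mg = mv²/r.
T = m(v²/r − g) = 0.593 × ((7.77)²/1.39 − 10.0) = 0.593 × (43.43 − 10.0) = 0.593 × 33.43 = 19.83 N.

19.8 N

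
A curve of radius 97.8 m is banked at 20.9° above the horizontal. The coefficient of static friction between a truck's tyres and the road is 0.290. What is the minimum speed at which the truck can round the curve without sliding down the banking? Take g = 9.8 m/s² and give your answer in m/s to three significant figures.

8.90 m/s

At the minimum speed, friction acts up the slope at its limiting value f = μN. Radially (horizontal, toward centre): N sinθ − μN cosθ = mv²/r. Vertically: N cosθ + μN sinθ = mg.
Dividing: v² = r g (sinθ − μcosθ)/(cosθ + μsinθ).
sinθ − μcosθ = 0.3567 − 0.290×0.9342 = 0.08582; cosθ + μsinθ = 0.9342 + 0.290×0.3567 = 1.038.
v² = 97.8 × 9.8 × 0.08582/1.038 = 79.27 m²/s², so v = 8.903 m/s.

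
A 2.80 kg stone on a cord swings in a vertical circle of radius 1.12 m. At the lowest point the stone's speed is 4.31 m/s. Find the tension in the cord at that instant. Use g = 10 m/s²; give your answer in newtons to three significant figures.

74.4 N

At the lowest point, T points up (toward the centre) and the weight mg points down (away from the centre), so the net inward force is T − mg = mv²/r.
T = m(v²/r + g) = 2.80 × ((4.31)²/1.12 + 10.0) = 2.80 × (16.59 + 10.0) = 2.80 × 26.59 = 74.44 N.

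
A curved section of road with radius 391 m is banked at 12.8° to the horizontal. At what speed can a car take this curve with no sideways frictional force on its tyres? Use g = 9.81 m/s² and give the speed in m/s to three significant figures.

29.5 m/s

On a frictionless banked curve, N sinθ = mv²/r and N cosθ = mg, so tanθ = v²/(rg).
v = √(r g tanθ) = √(391 × 9.81 × tan 12.8°) = √(391 × 9.81 × 0.2272) = √871.5 = 29.52 m/s.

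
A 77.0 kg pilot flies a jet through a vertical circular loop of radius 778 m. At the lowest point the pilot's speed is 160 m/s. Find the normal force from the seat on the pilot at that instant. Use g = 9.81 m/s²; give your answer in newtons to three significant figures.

3290 N

At the lowest point, N points up (toward the centre) and the weight mg points down (away from the centre), so the net inward force is N − mg = mv²/r.
N = m(v²/r + g) = 77.0 × ((160)²/778 + 9.81) = 77.0 × (32.90 + 9.81) = 77.0 × 42.71 = 3289 N.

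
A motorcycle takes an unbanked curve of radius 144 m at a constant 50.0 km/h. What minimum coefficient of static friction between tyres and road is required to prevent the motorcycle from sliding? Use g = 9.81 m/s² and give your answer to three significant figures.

v = 50.0/3.6 = 13.89 m/s.
Friction provides the centripetal force: μ_s m g = m v²/r, so μ_s = v²/(g r) = (13.89)²/(9.81 × 144) = 192.9/1413 = 0.1366.

0.137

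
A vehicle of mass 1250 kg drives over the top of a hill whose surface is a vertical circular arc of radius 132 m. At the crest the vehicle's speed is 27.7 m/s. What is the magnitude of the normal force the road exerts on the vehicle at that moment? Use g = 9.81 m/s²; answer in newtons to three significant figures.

At the crest the centripetal acceleration points downward (toward the centre of the arc), so mg − N = mv²/r.
N = m(g − v²/r) = 1250 × (9.81 − (27.7)²/132) = 1250 × (9.81 − 5.813) = 1250 × 3.997 = 4996 N.

5000 N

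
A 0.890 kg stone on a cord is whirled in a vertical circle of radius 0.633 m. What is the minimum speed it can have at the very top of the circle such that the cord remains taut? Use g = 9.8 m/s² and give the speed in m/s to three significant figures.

2.49 m/s

At the top, both weight mg and T point toward the centre: T + mg = mv²/r.
At minimum speed T → 0, so mg = mv_min²/r ⇒ v_min = √(g r) = √(9.8 × 0.633) = 2.491 m/s.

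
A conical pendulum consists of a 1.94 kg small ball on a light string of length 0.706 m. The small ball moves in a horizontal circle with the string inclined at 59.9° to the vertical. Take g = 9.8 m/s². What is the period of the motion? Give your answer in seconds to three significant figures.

1.19 s

r = L sinθ = 0.6108 m. From T sinθ = mω²r and T cosθ = mg: tanθ = ω²r/g, so ω² = g tanθ / r = g/(L cosθ).
ω = √(g/(L cosθ)) = √(9.8/(0.706 × 0.5015)) = √27.68 = 5.261 rad/s.
Period = 2π/ω = 1.194 s.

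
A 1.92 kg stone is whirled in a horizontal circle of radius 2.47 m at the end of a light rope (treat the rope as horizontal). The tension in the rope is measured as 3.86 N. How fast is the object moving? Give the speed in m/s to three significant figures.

2.23 m/s

T = m v²/r ⇒ v = √(T r / m) = √(3.86 × 2.47 / 1.92) = √4.966 = 2.228 m/s.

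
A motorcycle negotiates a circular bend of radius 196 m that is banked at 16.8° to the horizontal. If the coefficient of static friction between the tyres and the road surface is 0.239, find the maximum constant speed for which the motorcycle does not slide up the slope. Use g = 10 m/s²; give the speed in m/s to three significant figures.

33.8 m/s

At the maximum speed, friction acts down the slope at its limiting value f = μN. Radially (horizontal, toward centre): N sinθ + μN cosθ = mv²/r. Vertically: N cosθ − μN sinθ = mg.
Dividing: v² = r g (sinθ + μcosθ)/(cosθ − μsinθ).
sinθ + μcosθ = 0.2890 + 0.239×0.9573 = 0.5178; cosθ − μsinθ = 0.9573 − 0.239×0.2890 = 0.8882.
v² = 196 × 10.0 × 0.5178/0.8882 = 1143 m²/s², so v = 33.80 m/s.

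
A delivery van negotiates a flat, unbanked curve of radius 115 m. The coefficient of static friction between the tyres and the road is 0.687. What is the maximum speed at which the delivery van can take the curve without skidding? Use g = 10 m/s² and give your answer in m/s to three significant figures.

28.1 m/s

The only inward force on a level bend is static friction, so at the limit f_s = μ_s N = μ_s m g = m v²/r.
Mass cancels: v_max = √(μ_s g r) = √(0.687 × 10.0 × 115) = √790.1 = 28.11 m/s.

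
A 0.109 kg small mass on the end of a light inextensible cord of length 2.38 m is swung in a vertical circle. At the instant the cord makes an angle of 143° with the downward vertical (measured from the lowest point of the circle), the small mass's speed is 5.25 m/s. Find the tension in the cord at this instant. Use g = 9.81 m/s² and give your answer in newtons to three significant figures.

Take the radial direction toward the centre of the circle as positive. The component of the weight along the string toward the centre is −mg cos φ (φ measured from the bottom), so Newton's second law along the string gives T − mg cos φ = m v²/r.
cos 143° = -0.7986, so T = m(v²/r + g cos φ) = 0.109 × ((5.25)²/2.38 + 9.81 × -0.7986) = 0.109 × (11.58 + (-7.835)) = 0.109 × 3.746 = 0.4083 N.

0.408 N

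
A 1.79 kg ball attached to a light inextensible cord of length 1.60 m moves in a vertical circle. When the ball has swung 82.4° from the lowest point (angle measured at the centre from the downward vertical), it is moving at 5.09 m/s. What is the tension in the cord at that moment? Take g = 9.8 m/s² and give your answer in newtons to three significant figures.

Take the radial direction toward the centre of the circle as positive. The component of the weight along the string toward the centre is −mg cos φ (φ measured from the bottom), so Newton's second law along the string gives T − mg cos φ = m v²/r.
cos 82.4° = 0.1323, so T = m(v²/r + g cos φ) = 1.79 × ((5.09)²/1.60 + 9.8 × 0.1323) = 1.79 × (16.19 + (1.296)) = 1.79 × 17.49 = 31.30 N.

31.3 N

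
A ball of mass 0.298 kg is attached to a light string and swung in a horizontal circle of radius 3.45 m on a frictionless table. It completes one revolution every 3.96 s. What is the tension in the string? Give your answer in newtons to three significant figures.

2.59 N

v = 2πr/T = 2π × 3.45/3.96 = 5.474 m/s.
The tension is the only horizontal force, so it supplies the full centripetal force: T = m v²/r = 0.298 × (5.474)²/3.45 = 0.298 × 29.96/3.45 = 2.588 N.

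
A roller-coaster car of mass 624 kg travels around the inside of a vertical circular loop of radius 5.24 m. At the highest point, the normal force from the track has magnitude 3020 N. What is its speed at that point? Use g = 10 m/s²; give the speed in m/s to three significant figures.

At the top, N + mg = mv²/r, so v = √(r(N/m + g)) = √(5.24 × (3020/624 + 10.0)) = √(5.24 × 14.84) = √77.76 = 8.818 m/s.

8.82 m/s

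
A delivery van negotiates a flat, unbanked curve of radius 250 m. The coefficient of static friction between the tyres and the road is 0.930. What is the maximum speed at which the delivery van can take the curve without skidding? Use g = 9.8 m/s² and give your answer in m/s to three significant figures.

The only inward force on a level bend is static friction, so at the limit f_s = μ_s N = μ_s m g = m v²/r.
Mass cancels: v_max = √(μ_s g r) = √(0.930 × 9.8 × 250) = √2278 = 47.73 m/s.

47.7 m/s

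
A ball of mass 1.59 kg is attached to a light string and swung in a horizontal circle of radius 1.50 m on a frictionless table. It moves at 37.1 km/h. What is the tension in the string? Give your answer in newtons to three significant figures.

113 N

v = 37.1 km/h = 37.1/3.6 = 10.31 m/s.
The tension is the only horizontal force, so it supplies the full centripetal force: T = m v²/r = 1.59 × (10.31)²/1.50 = 1.59 × 106.2/1.50 = 112.6 N.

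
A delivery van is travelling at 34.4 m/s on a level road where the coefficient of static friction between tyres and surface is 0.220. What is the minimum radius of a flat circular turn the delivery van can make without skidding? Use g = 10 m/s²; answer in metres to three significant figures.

At the limit, μ_s m g = m v²/r, so r_min = v²/(μ_s g) = (34.4)²/(0.220 × 10.0) = 1183/2.200 = 537.9 m.

538 m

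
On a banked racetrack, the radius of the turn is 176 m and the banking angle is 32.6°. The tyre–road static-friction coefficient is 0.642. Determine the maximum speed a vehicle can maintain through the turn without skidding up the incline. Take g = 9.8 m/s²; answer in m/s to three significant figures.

At the maximum speed, friction acts down the slope at its limiting value f = μN. Radially (horizontal, toward centre): N sinθ + μN cosθ = mv²/r. Vertically: N cosθ − μN sinθ = mg.
Dividing: v² = r g (sinθ + μcosθ)/(cosθ − μsinθ).
sinθ + μcosθ = 0.5388 + 0.642×0.8425 = 1.080; cosθ − μsinθ = 0.8425 − 0.642×0.5388 = 0.4966.
v² = 176 × 9.8 × 1.080/0.4966 = 3750 m²/s², so v = 61.24 m/s.

61.2 m/s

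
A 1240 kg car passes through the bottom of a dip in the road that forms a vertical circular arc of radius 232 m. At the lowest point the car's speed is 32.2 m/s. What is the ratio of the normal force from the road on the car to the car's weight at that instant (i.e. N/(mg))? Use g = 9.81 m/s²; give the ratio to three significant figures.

1.46

At the bottom, N − mg = mv²/r, so N = m(v²/r + g) and N/(mg) = v²/(rg) + 1 = (32.2)²/(232 × 9.81) + 1 = 0.4556 + 1 = 1.456.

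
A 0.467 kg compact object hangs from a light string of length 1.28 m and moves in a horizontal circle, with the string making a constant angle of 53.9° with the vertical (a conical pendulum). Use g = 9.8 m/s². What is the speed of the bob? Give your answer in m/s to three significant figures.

3.73 m/s

The radius of the circle is r = L sinθ = 1.28 × sin 53.9° = 1.034 m.
Horizontally T sinθ = mv²/r and vertically T cosθ = mg, so tanθ = v²/(rg).
v = √(r g tanθ) = √(1.034 × 9.8 × 1.371) = √13.90 = 3.728 m/s.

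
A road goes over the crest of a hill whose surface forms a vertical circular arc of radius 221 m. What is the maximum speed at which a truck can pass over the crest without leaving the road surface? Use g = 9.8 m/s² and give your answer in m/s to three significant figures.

46.5 m/s

At the crest the centre of the circle is below the truck, so the net downward (centripetal) force is mg − N = mv²/r.
The truck leaves the road when N → 0, giving v_max = √(g r) = √(9.8 × 221) = 46.54 m/s.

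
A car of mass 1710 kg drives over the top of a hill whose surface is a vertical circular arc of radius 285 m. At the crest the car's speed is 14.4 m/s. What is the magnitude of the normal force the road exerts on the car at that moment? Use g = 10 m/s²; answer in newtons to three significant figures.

At the crest the centripetal acceleration points downward (toward the centre of the arc), so mg − N = mv²/r.
N = m(g − v²/r) = 1710 × (10.0 − (14.4)²/285) = 1710 × (10.0 − 0.7276) = 1710 × 9.272 = 15860 N.

15900 N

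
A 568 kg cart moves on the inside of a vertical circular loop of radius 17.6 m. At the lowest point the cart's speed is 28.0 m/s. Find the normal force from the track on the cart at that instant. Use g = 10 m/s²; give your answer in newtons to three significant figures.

31000 N

At the lowest point, N points up (toward the centre) and the weight mg points down (away from the centre), so the net inward force is N − mg = mv²/r.
N = m(v²/r + g) = 568 × ((28.0)²/17.6 + 10.0) = 568 × (44.55 + 10.0) = 568 × 54.55 = 30980 N.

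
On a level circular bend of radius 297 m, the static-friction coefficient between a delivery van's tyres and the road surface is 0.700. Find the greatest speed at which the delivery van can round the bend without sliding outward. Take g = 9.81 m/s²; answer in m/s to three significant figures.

45.2 m/s

On a flat curve, static friction is the only horizontal force, so it must supply the full centripetal force: μ_s m g = m v²/r.
Mass cancels: v_max = √(μ_s g r) = √(0.700 × 9.81 × 297) = √2039 = 45.16 m/s.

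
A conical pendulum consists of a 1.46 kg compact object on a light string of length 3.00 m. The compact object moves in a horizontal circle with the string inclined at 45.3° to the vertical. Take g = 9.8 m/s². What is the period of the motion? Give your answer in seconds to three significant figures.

2.92 s

r = L sinθ = 2.132 m. From T sinθ = mω²r and T cosθ = mg: tanθ = ω²r/g, so ω² = g tanθ / r = g/(L cosθ).
ω = √(g/(L cosθ)) = √(9.8/(3.00 × 0.7034)) = √4.644 = 2.155 rad/s.
Period = 2π/ω = 2.916 s.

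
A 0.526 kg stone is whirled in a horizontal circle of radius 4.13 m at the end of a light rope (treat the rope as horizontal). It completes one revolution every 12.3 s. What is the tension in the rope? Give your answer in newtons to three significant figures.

0.567 N

v = 2πr/T = 2π × 4.13/12.3 = 2.110 m/s.
The tension is the only horizontal force, so it supplies the full centripetal force: T = m v²/r = 0.526 × (2.110)²/4.13 = 0.526 × 4.451/4.13 = 0.5669 N.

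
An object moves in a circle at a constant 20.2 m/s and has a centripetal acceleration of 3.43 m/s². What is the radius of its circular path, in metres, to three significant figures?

a_c = v²/r ⇒ r = v²/a_c = (20.2)²/3.43 = 408.0/3.43 = 119.0 m.

119 m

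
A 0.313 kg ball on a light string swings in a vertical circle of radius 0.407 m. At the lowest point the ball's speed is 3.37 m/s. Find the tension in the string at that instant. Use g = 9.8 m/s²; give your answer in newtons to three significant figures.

At the lowest point, T points up (toward the centre) and the weight mg points down (away from the centre), so the net inward force is T − mg = mv²/r.
T = m(v²/r + g) = 0.313 × ((3.37)²/0.407 + 9.8) = 0.313 × (27.90 + 9.8) = 0.313 × 37.70 = 11.80 N.

11.8 N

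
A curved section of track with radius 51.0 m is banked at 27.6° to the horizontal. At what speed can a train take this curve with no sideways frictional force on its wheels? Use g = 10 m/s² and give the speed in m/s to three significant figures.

On a frictionless banked curve, N sinθ = mv²/r and N cosθ = mg, so tanθ = v²/(rg).
v = √(r g tanθ) = √(51.0 × 10.0 × tan 27.6°) = √(51.0 × 10.0 × 0.5228) = √266.6 = 16.33 m/s.

16.3 m/s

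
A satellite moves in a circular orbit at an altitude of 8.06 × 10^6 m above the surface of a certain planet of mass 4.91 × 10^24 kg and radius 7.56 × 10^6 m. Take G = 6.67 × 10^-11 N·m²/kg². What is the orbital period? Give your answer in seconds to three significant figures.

21400 s

r = R + h = 7.56 × 10^6 + 8.06 × 10^6 = 1.562 × 10^7 m. Gravity provides the centripetal force: G M m / r² = m v² / r ⇒ v = √(GM/r) = 4579 m/s.
T = 2πr/v = 2π × 1.562 × 10^7 / 4579 = 21430 s.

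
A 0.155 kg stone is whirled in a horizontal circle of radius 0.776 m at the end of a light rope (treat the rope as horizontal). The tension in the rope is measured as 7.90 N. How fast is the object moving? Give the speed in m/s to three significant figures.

6.29 m/s

T = m v²/r ⇒ v = √(T r / m) = √(7.90 × 0.776 / 0.155) = √39.55 = 6.289 m/s.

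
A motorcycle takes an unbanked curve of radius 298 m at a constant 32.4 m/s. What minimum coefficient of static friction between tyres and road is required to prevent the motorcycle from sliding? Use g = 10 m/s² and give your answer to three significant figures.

0.352

Friction provides the centripetal force: μ_s m g = m v²/r, so μ_s = v²/(g r) = (32.40)²/(10.0 × 298) = 1050/2980 = 0.3523.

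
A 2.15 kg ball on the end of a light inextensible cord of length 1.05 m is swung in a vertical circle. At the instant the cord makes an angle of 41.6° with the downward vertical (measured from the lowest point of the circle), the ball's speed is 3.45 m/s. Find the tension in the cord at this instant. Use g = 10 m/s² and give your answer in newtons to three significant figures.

40.4 N

Take the radial direction toward the centre of the circle as positive. The component of the weight along the string toward the centre is −mg cos φ (φ measured from the bottom), so Newton's second law along the string gives T − mg cos φ = m v²/r.
cos 41.6° = 0.7478, so T = m(v²/r + g cos φ) = 2.15 × ((3.45)²/1.05 + 10.0 × 0.7478) = 2.15 × (11.34 + (7.478)) = 2.15 × 18.81 = 40.45 N.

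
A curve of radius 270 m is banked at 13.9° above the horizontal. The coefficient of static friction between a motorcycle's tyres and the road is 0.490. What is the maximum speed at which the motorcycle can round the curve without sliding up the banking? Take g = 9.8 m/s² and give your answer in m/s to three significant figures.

At the maximum speed, friction acts down the slope at its limiting value f = μN. Radially (horizontal, toward centre): N sinθ + μN cosθ = mv²/r. Vertically: N cosθ − μN sinθ = mg.
Dividing: v² = r g (sinθ + μcosθ)/(cosθ − μsinθ).
sinθ + μcosθ = 0.2402 + 0.490×0.9707 = 0.7159; cosθ − μsinθ = 0.9707 − 0.490×0.2402 = 0.8530.
v² = 270 × 9.8 × 0.7159/0.8530 = 2221 m²/s², so v = 47.12 m/s.

47.1 m/s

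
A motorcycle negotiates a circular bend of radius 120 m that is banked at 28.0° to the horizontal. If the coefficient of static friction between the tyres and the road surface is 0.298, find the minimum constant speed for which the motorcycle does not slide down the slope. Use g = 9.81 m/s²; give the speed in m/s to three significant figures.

At the minimum speed, friction acts up the slope at its limiting value f = μN. Radially (horizontal, toward centre): N sinθ − μN cosθ = mv²/r. Vertically: N cosθ + μN sinθ = mg.
Dividing: v² = r g (sinθ − μcosθ)/(cosθ + μsinθ).
sinθ − μcosθ = 0.4695 − 0.298×0.8829 = 0.2064; cosθ + μsinθ = 0.8829 + 0.298×0.4695 = 1.023.
v² = 120 × 9.81 × 0.2064/1.023 = 237.5 m²/s², so v = 15.41 m/s.

15.4 m/s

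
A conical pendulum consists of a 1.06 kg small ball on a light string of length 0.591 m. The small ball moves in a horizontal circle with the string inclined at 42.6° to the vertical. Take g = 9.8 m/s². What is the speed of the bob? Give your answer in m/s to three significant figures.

The radius of the circle is r = L sinθ = 0.591 × sin 42.6° = 0.4000 m.
Horizontally T sinθ = mv²/r and vertically T cosθ = mg, so tanθ = v²/(rg).
v = √(r g tanθ) = √(0.4000 × 9.8 × 0.9195) = √3.605 = 1.899 m/s.

1.90 m/s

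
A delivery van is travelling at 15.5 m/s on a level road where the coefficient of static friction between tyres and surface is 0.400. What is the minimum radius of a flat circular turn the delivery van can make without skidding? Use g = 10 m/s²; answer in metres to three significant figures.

At the limit, μ_s m g = m v²/r, so r_min = v²/(μ_s g) = (15.5)²/(0.400 × 10.0) = 240.2/4.000 = 60.06 m.

60.1 m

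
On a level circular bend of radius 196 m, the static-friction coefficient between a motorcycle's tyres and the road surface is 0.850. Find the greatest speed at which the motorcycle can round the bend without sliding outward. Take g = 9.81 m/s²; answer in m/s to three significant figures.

40.4 m/s

On a flat curve, static friction is the only horizontal force, so it must supply the full centripetal force: μ_s m g = m v²/r.
Mass cancels: v_max = √(μ_s g r) = √(0.850 × 9.81 × 196) = √1634 = 40.43 m/s.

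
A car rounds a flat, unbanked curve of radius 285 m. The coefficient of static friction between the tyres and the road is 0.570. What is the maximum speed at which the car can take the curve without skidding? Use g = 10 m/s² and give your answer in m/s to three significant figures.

40.3 m/s

Friction provides the centripetal force on a flat curve. At maximum speed it is at its limiting value: μ_s m g = m v²/r.
Mass cancels: v_max = √(μ_s g r) = √(0.570 × 10.0 × 285) = √1624 = 40.31 m/s.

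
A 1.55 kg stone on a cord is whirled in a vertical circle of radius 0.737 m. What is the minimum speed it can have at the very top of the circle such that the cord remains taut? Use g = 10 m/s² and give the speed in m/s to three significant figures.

2.71 m/s

At the top, both weight mg and T point toward the centre: T + mg = mv²/r.
At minimum speed T → 0, so mg = mv_min²/r ⇒ v_min = √(g r) = √(10.0 × 0.737) = 2.715 m/s.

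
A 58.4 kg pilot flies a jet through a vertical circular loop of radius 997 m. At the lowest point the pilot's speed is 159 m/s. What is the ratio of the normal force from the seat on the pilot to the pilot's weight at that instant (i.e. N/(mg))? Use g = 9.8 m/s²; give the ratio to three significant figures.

3.59

At the bottom, N − mg = mv²/r, so N = m(v²/r + g) and N/(mg) = v²/(rg) + 1 = (159)²/(997 × 9.8) + 1 = 2.587 + 1 = 3.587.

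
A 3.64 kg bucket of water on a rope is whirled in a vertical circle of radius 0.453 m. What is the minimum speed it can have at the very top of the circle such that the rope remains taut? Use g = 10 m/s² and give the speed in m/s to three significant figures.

At the top, both weight mg and T point toward the centre: T + mg = mv²/r.
At minimum speed T → 0, so mg = mv_min²/r ⇒ v_min = √(g r) = √(10.0 × 0.453) = 2.128 m/s.

2.13 m/s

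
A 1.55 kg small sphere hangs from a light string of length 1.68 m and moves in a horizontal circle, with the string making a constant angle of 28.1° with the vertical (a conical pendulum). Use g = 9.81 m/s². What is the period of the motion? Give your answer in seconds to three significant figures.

2.44 s

r = L sinθ = 0.7913 m. From T sinθ = mω²r and T cosθ = mg: tanθ = ω²r/g, so ω² = g tanθ / r = g/(L cosθ).
ω = √(g/(L cosθ)) = √(9.81/(1.68 × 0.8821)) = √6.620 = 2.573 rad/s.
Period = 2π/ω = 2.442 s.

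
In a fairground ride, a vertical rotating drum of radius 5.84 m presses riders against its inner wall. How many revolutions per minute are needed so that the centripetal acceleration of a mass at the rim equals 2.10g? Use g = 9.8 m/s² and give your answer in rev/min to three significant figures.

17.9 rev/min

Require ω²r = 2.10g, so ω = √(2.10 × 9.8/5.84) = 1.877 rad/s.
In rev/min: ω × 60/(2π) = 1.877 × 60/(2π) = 17.93 rev/min.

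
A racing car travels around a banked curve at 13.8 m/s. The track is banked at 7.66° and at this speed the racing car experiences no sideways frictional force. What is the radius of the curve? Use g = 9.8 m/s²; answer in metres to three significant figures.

Frictionless banking: tanθ = v²/(rg), so r = v²/(g tanθ).
r = (13.8)²/(9.8 × tan 7.66°) = 190.4/(9.8 × 0.1345) = 190.4/1.318 = 144.5 m.

144 m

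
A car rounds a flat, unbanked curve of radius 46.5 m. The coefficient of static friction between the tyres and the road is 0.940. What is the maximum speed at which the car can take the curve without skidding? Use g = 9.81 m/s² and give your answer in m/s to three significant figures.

20.7 m/s

On a flat curve, static friction is the only horizontal force, so it must supply the full centripetal force: μ_s m g = m v²/r.
Mass cancels: v_max = √(μ_s g r) = √(0.940 × 9.81 × 46.5) = √428.8 = 20.71 m/s.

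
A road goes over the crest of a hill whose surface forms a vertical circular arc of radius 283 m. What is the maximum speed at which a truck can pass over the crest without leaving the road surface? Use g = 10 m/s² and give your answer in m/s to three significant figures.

53.2 m/s

At the crest the centre of the circle is below the truck, so the net downward (centripetal) force is mg − N = mv²/r.
The truck leaves the road when N → 0, giving v_max = √(g r) = √(10.0 × 283) = 53.20 m/s.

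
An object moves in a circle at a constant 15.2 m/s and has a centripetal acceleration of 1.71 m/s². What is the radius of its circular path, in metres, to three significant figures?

135 m

a_c = v²/r ⇒ r = v²/a_c = (15.2)²/1.71 = 231.0/1.71 = 135.1 m.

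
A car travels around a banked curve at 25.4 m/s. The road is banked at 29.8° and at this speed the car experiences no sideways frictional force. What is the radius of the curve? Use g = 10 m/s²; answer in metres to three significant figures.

113 m

Frictionless banking: tanθ = v²/(rg), so r = v²/(g tanθ).
r = (25.4)²/(10.0 × tan 29.8°) = 645.2/(10.0 × 0.5727) = 645.2/5.727 = 112.7 m.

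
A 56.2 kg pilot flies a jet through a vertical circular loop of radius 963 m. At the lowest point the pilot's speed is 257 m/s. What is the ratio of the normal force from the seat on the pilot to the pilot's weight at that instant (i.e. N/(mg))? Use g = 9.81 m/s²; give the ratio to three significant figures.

7.99

At the bottom, N − mg = mv²/r, so N = m(v²/r + g) and N/(mg) = v²/(rg) + 1 = (257)²/(963 × 9.81) + 1 = 6.992 + 1 = 7.992.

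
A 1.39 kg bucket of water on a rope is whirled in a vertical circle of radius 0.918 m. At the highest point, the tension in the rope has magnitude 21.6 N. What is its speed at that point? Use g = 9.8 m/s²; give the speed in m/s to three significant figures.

At the top, T + mg = mv²/r, so v = √(r(T/m + g)) = √(0.918 × (21.6/1.39 + 9.8)) = √(0.918 × 25.34) = √23.26 = 4.823 m/s.

4.82 m/s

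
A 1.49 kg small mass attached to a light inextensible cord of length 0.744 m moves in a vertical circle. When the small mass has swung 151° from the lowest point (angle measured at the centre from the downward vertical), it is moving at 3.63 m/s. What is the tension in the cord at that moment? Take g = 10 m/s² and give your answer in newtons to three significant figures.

13.4 N

Take the radial direction toward the centre of the circle as positive. The component of the weight along the string toward the centre is −mg cos φ (φ measured from the bottom), so Newton's second law along the string gives T − mg cos φ = m v²/r.
cos 151° = -0.8746, so T = m(v²/r + g cos φ) = 1.49 × ((3.63)²/0.744 + 10.0 × -0.8746) = 1.49 × (17.71 + (-8.746)) = 1.49 × 8.965 = 13.36 N.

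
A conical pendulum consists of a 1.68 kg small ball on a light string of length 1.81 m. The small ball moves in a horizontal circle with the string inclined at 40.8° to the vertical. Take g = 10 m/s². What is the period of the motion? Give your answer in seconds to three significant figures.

2.33 s

r = L sinθ = 1.183 m. From T sinθ = mω²r and T cosθ = mg: tanθ = ω²r/g, so ω² = g tanθ / r = g/(L cosθ).
ω = √(g/(L cosθ)) = √(10.0/(1.81 × 0.7570)) = √7.298 = 2.702 rad/s.
Period = 2π/ω = 2.326 s.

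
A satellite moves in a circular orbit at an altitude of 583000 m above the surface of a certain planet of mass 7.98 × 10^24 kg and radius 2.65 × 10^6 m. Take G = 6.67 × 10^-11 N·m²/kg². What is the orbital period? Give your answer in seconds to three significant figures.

r = R + h = 2.65 × 10^6 + 583000 = 3.233 × 10^6 m. Gravity provides the centripetal force: G M m / r² = m v² / r ⇒ v = √(GM/r) = 12830 m/s.
T = 2πr/v = 2π × 3.233 × 10^6 / 12830 = 1583 s.

1580 s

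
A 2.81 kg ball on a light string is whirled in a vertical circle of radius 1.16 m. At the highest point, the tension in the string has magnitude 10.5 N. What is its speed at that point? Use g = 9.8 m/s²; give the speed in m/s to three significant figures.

3.96 m/s

At the top, T + mg = mv²/r, so v = √(r(T/m + g)) = √(1.16 × (10.5/2.81 + 9.8)) = √(1.16 × 13.54) = √15.70 = 3.963 m/s.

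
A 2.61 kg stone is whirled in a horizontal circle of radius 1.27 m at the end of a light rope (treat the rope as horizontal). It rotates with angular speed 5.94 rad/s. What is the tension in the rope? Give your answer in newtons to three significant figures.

117 N

v = ωr = 5.94 × 1.27 = 7.544 m/s.
The tension is the only horizontal force, so it supplies the full centripetal force: T = m v²/r = 2.61 × (7.544)²/1.27 = 2.61 × 56.91/1.27 = 117.0 N.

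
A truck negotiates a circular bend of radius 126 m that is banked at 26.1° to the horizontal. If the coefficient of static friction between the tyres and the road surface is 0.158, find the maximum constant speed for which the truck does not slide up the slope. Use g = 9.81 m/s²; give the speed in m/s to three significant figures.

29.5 m/s

At the maximum speed, friction acts down the slope at its limiting value f = μN. Radially (horizontal, toward centre): N sinθ + μN cosθ = mv²/r. Vertically: N cosθ − μN sinθ = mg.
Dividing: v² = r g (sinθ + μcosθ)/(cosθ − μsinθ).
sinθ + μcosθ = 0.4399 + 0.158×0.8980 = 0.5818; cosθ − μsinθ = 0.8980 − 0.158×0.4399 = 0.8285.
v² = 126 × 9.81 × 0.5818/0.8285 = 868.0 m²/s², so v = 29.46 m/s.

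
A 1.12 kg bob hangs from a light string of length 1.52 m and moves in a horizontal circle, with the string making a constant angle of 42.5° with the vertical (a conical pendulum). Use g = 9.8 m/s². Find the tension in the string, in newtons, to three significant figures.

Vertically the bob has no acceleration, so T cosθ = mg.
T = mg/cosθ = 1.12 × 9.8 / cos 42.5° = 10.98/0.7373 = 14.89 N.

14.9 N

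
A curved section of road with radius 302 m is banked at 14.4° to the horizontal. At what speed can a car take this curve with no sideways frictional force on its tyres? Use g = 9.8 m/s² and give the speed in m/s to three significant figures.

27.6 m/s

On a frictionless banked curve, N sinθ = mv²/r and N cosθ = mg, so tanθ = v²/(rg).
v = √(r g tanθ) = √(302 × 9.8 × tan 14.4°) = √(302 × 9.8 × 0.2568) = √759.9 = 27.57 m/s.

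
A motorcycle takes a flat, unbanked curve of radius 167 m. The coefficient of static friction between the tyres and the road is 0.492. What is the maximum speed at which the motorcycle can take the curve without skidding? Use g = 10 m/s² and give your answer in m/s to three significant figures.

28.7 m/s

Friction provides the centripetal force on a flat curve. At maximum speed it is at its limiting value: μ_s m g = m v²/r.
Mass cancels: v_max = √(μ_s g r) = √(0.492 × 10.0 × 167) = √821.6 = 28.66 m/s.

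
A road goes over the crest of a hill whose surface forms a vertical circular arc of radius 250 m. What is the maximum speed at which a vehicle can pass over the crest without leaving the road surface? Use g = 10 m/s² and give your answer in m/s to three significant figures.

At the crest the centre of the circle is below the vehicle, so the net downward (centripetal) force is mg − N = mv²/r.
The vehicle leaves the road when N → 0, giving v_max = √(g r) = √(10.0 × 250) = 50.00 m/s.

50.0 m/s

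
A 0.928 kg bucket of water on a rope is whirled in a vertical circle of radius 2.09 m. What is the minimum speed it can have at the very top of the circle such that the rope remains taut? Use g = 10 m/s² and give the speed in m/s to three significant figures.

At the top, both weight mg and T point toward the centre: T + mg = mv²/r.
At minimum speed T → 0, so mg = mv_min²/r ⇒ v_min = √(g r) = √(10.0 × 2.09) = 4.572 m/s.

4.57 m/s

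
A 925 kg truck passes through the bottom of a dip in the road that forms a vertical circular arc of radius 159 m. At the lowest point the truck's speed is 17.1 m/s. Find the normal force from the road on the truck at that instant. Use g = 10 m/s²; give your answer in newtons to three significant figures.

At the lowest point, N points up (toward the centre) and the weight mg points down (away from the centre), so the net inward force is N − mg = mv²/r.
N = m(v²/r + g) = 925 × ((17.1)²/159 + 10.0) = 925 × (1.839 + 10.0) = 925 × 11.84 = 10950 N.

11000 N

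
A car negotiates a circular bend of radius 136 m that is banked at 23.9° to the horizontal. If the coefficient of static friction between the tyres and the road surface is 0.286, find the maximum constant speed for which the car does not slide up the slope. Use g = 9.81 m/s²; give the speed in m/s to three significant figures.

33.4 m/s

At the maximum speed, friction acts down the slope at its limiting value f = μN. Radially (horizontal, toward centre): N sinθ + μN cosθ = mv²/r. Vertically: N cosθ − μN sinθ = mg.
Dividing: v² = r g (sinθ + μcosθ)/(cosθ − μsinθ).
sinθ + μcosθ = 0.4051 + 0.286×0.9143 = 0.6666; cosθ − μsinθ = 0.9143 − 0.286×0.4051 = 0.7984.
v² = 136 × 9.81 × 0.6666/0.7984 = 1114 m²/s², so v = 33.38 m/s.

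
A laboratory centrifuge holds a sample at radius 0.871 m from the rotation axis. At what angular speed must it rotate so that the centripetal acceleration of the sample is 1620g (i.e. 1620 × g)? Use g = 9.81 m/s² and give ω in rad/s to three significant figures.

Centripetal acceleration a_c = ω²r. Setting ω²r = 1620g:
ω = √(1620g / r) = √(1620 × 9.81 / 0.871) = √18250 = 135.1 rad/s.

135 rad/s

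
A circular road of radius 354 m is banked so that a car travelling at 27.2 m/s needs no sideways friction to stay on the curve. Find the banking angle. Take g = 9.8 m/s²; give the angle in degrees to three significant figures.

12.0°

With no friction, the horizontal component of the normal force provides the centripetal force: N sinθ = mv²/r, while N cosθ = mg vertically.
Dividing: tanθ = v²/(r g) = (27.2)²/(354 × 9.8) = 739.8/3469 = 0.2133.
θ = arctan(0.2133) = 12.04°.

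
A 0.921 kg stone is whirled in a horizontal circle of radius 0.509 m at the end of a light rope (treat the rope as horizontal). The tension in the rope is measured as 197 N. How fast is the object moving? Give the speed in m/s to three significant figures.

T = m v²/r ⇒ v = √(T r / m) = √(197 × 0.509 / 0.921) = √108.9 = 10.43 m/s.

10.4 m/s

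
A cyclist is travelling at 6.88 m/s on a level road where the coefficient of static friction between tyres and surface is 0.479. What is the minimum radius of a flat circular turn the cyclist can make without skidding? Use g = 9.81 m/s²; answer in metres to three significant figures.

10.1 m

At the limit, μ_s m g = m v²/r, so r_min = v²/(μ_s g) = (6.88)²/(0.479 × 9.81) = 47.33/4.699 = 10.07 m.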